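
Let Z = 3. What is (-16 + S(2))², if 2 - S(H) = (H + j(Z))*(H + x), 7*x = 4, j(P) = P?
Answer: 35344/49 ≈ 721.31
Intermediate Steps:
x = 4/7 (x = (⅐)*4 = 4/7 ≈ 0.57143)
S(H) = 2 - (3 + H)*(4/7 + H) (S(H) = 2 - (H + 3)*(H + 4/7) = 2 - (3 + H)*(4/7 + H))
(-16 + S(2))² = (-16 + (2/7 - 1*2² - 25/7*2))² = (-16 + (2/7 - 1*4 - 50/7))² = (-16 + (2/7 - 4 - 50/7))² = (-16 - 76/7)² = (-188/7)² = 35344/49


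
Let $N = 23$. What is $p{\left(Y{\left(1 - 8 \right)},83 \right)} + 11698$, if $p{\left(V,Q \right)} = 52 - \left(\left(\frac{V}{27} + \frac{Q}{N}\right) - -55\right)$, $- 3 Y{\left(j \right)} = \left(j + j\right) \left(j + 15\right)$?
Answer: $\frac{21778486}{1863} \approx 11690.0$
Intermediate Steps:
$Y{\left(j \right)} = - \frac{2 j \left(15 + j\right)}{3}$ ($Y{\left(j \right)} = - \frac{\left(j + j\right) \left(j + 15\right)}{3} = - \frac{2 j \left(15 + j\right)}{3}$)
$p{\left(V,Q \right)} = -3 - \frac{Q}{23} - \frac{V}{27}$ ($p{\left(V,Q \right)} = 52 - \left(\left(\frac{V}{27} + \frac{Q}{23}\right) - -55\right) = 52 - \left(\left(V \frac{1}{27} + Q \frac{1}{23}\right) + 55\right) = 52 - \left(\left(\frac{V}{27} + \frac{Q}{23}\right) + 55\right) = 52 - \left(\left(\frac{Q}{23} + \frac{V}{27}\right) + 55\right) = 52 - \left(55 + \frac{Q}{23} + \frac{V}{27}\right) = -3 - \frac{Q}{23} - \frac{V}{27}$)
$p{\left(Y{\left(1 - 8 \right)},83 \right)} + 11698 = \left(-3 - \frac{83}{23} - \frac{\left(- \frac{2}{3}\right) \left(1 - 8\right) \left(15 + \left(1 - 8\right)\right)}{27}\right) + 11698 = \left(-3 - \frac{83}{23} - \frac{\left(- \frac{2}{3}\right) \left(-7\right) \left(15 - 7\right)}{27}\right) + 11698 = \left(-3 - \frac{83}{23} - \frac{\left(- \frac{2}{3}\right) \left(-7\right) 8}{27}\right) + 11698 = \left(-3 - \frac{83}{23} - \frac{112}{81}\right) + 11698 = - \frac{14888}{1863} + 11698 = \frac{21778486}{1863}$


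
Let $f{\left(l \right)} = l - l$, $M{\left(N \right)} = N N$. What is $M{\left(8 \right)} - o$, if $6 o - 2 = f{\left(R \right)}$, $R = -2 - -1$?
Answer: $\frac{191}{3} \approx 63.667$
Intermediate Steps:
$M{\left(N \right)} = N^{2}$
$R = -1$ ($R = -2 + 1 = -1$)
$f{\left(l \right)} = 0$
$o = \frac{1}{3}$ ($o = \frac{1}{3} + \frac{1}{6} \cdot 0 = \frac{1}{3} + 0 = \frac{1}{3} \approx 0.33333$)
$M{\left(8 \right)} - o = 8^{2} - \frac{1}{3} = 64 - \frac{1}{3} = \frac{191}{3}$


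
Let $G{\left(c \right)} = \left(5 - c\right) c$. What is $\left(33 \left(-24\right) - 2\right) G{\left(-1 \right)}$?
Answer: $4764$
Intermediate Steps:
$G{\left(c \right)} = c \left(5 - c\right)$
$\left(33 \left(-24\right) - 2\right) G{\left(-1 \right)} = \left(33 \left(-24\right) - 2\right) \left(- (5 - -1)\right) = \left(-792 - 2\right) \left(- (5 + 1)\right) = - 794 \left(\left(-1\right) 6\right) = \left(-794\right) \left(-6\right) = 4764$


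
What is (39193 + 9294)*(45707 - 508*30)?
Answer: 1477253429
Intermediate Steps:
(39193 + 9294)*(45707 - 508*30) = 48487*(45707 - 15240) = 48487*30467 = 1477253429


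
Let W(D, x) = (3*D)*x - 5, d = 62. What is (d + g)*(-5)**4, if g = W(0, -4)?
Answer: 35625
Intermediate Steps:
W(D, x) = -5 + 3*D*x (W(D, x) = 3*D*x - 5 = -5 + 3*D*x)
g = -5 (g = -5 + 3*0*(-4) = -5 + 0 = -5)
(d + g)*(-5)**4 = (62 - 5)*(-5)**4 = 57*625 = 35625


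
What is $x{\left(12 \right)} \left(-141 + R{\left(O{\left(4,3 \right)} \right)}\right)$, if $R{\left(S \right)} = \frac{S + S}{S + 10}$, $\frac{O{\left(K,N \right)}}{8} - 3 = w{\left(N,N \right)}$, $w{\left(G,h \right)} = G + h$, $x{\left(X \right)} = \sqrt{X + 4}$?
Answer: $- \frac{22836}{41} \approx -556.98$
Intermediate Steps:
$x{\left(X \right)} = \sqrt{4 + X}$
$O{\left(K,N \right)} = 24 + 16 N$ ($O{\left(K,N \right)} = 24 + 8 \left(N + N\right) = 24 + 8 \cdot 2 N = 24 + 16 N$)
$R{\left(S \right)} = \frac{2 S}{10 + S}$
$x{\left(12 \right)} \left(-141 + R{\left(O{\left(4,3 \right)} \right)}\right) = \sqrt{4 + 12} \left(-141 + \frac{2 \left(24 + 16 \cdot 3\right)}{10 + \left(24 + 16 \cdot 3\right)}\right) = \sqrt{16} \left(-141 + \frac{2 \left(24 + 48\right)}{10 + \left(24 + 48\right)}\right) = 4 \left(-141 + 2 \cdot 72 \frac{1}{10 + 72}\right) = 4 \left(-141 + 2 \cdot 72 \cdot \frac{1}{82}\right) = 4 \left(-141 + \frac{72}{41}\right) = 4 \left(- \frac{5709}{41}\right) = - \frac{22836}{41}$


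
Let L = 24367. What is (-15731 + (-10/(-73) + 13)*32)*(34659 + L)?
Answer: -65971884550/73 ≈ -9.0372e+8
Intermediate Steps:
(-15731 + (-10/(-73) + 13)*32)*(34659 + L) = (-15731 + (-10/(-73) + 13)*32)*(34659 + 24367) = (-15731 + (-10*(-1/73) + 13)*32)*59026 = (-15731 + (10/73 + 13)*32)*59026 = (-15731 + (959/73)*32)*59026 = (-15731 + 30688/73)*59026 = -1117675/73*59026 = -65971884550/73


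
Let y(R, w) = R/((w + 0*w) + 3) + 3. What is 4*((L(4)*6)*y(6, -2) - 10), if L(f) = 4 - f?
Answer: -40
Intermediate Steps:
y(R, w) = 3 + R/(3 + w) (y(R, w) = R/((w + 0) + 3) + 3 = R/(w + 3) + 3 = R/(3 + w) + 3 = 3 + R/(3 + w))
4*((L(4)*6)*y(6, -2) - 10) = 4*(((4 - 1*4)*6)*((9 + 6 + 3*(-2))/(3 - 2)) - 10) = 4*(((4 - 4)*6)*((9 + 6 - 6)/1) - 10) = 4*((0*6)*(1*9) - 10) = 4*(0*9 - 10) = 4*(0 - 10) = 4*(-10) = -40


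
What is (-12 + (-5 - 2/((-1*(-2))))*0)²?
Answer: 144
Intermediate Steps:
(-12 + (-5 - 2/((-1*(-2))))*0)² = (-12 + (-5 - 2/2)*0)² = (-12 + (-5 - 2*½)*0)² = (-12 + (-5 - 1)*0)² = (-12 - 6*0)² = (-12 + 0)² = (-12)² = 144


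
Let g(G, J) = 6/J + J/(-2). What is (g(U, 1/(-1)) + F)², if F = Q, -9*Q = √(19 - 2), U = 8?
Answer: 9869/324 + 11*√17/9 ≈ 35.499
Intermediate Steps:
g(G, J) = 6/J - J/2 (g(G, J) = 6/J + J*(-½) = 6/J - J/2)
Q = -√17/9 (Q = -√(19 - 2)/9 = -√17/9 ≈ -0.45812)
F = -√17/9 ≈ -0.45812
(g(U, 1/(-1)) + F)² = ((6/(1/(-1)) - ½/(-1)) - √17/9)² = ((6/(-1) - ½*(-1)) - √17/9)² = ((6*(-1) + ½) - √17/9)² = ((-6 + ½) - √17/9)² = (-11/2 - √17/9)²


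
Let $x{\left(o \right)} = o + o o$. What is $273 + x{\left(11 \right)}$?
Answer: $405$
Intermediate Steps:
$x{\left(o \right)} = o + o^{2}$
$273 + x{\left(11 \right)} = 273 + 11 \left(1 + 11\right) = 273 + 11 \cdot 12 = 273 + 132 = 405$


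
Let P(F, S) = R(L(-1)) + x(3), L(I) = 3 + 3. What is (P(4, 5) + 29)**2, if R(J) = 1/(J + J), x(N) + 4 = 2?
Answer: 105625/144 ≈ 733.51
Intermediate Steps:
x(N) = -2 (x(N) = -4 + 2 = -2)
L(I) = 6
R(J) = 1/(2*J)
P(F, S) = -23/12 (P(F, S) = (1/2)/6 - 2 = (1/2)*(1/6) - 2 = 1/12 - 2 = -23/12)
(P(4, 5) + 29)**2 = (-23/12 + 29)**2 = (325/12)**2 = 105625/144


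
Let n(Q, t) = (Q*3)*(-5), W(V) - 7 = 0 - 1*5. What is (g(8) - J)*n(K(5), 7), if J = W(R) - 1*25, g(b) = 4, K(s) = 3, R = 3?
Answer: -1215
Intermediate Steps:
W(V) = 2 (W(V) = 7 + (0 - 1*5) = 7 + (0 - 5) = 7 - 5 = 2)
n(Q, t) = -15*Q (n(Q, t) = (3*Q)*(-5) = -15*Q)
J = -23 (J = 2 - 1*25 = 2 - 25 = -23)
(g(8) - J)*n(K(5), 7) = (4 - 1*(-23))*(-15*3) = (4 + 23)*(-45) = 27*(-45) = -1215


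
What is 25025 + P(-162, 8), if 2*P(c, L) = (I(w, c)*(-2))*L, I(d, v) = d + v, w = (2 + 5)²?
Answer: 25929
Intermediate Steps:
w = 49 (w = 7² = 49)
P(c, L) = L*(-98 - 2*c)/2 (P(c, L) = (((49 + c)*(-2))*L)/2 = ((-98 - 2*c)*L)/2 = (L*(-98 - 2*c))/2 = L*(-98 - 2*c)/2)
25025 + P(-162, 8) = 25025 - 1*8*(49 - 162) = 25025 - 1*8*(-113) = 25025 + 904 = 25929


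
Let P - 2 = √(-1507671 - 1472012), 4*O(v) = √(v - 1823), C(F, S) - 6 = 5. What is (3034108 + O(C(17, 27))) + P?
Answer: 3034110 + I*√2979683 + I*√453/2 ≈ 3.0341e+6 + 1736.8*I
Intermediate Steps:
C(F, S) = 11 (C(F, S) = 6 + 5 = 11)
O(v) = √(-1823 + v)/4 (O(v) = √(v - 1823)/4 = √(-1823 + v)/4)
P = 2 + I*√2979683 (P = 2 + √(-1507671 - 1472012) = 2 + √(-2979683) = 2 + I*√2979683 ≈ 2.0 + 1726.2*I)
(3034108 + O(C(17, 27))) + P = (3034108 + √(-1823 + 11)/4) + (2 + I*√2979683) = (3034108 + √(-1812)/4) + (2 + I*√2979683) = (3034108 + (2*I*√453)/4) + (2 + I*√2979683) = (3034108 + I*√453/2) + (2 + I*√2979683) = 3034110 + I*√2979683 + I*√453/2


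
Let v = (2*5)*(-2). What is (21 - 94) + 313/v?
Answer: -1773/20 ≈ -88.650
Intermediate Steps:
v = -20 (v = 10*(-2) = -20)
(21 - 94) + 313/v = (21 - 94) + 313/(-20) = -73 + 313*(-1/20) = -73 - 313/20 = -1773/20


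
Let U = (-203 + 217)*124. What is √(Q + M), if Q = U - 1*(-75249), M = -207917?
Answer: 6*I*√3637 ≈ 361.85*I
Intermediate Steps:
U = 1736 (U = 14*124 = 1736)
Q = 76985 (Q = 1736 - 1*(-75249) = 1736 + 75249 = 76985)
√(Q + M) = √(76985 - 207917) = √(-130932) = 6*I*√3637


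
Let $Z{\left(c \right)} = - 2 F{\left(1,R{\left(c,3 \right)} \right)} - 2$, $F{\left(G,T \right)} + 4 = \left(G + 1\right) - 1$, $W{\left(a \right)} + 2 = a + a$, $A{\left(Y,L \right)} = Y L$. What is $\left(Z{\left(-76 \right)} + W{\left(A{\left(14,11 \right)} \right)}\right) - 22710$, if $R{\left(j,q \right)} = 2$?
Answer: $-22400$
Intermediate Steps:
$A{\left(Y,L \right)} = L Y$
$W{\left(a \right)} = -2 + 2 a$ ($W{\left(a \right)} = -2 + \left(a + a\right) = -2 + 2 a$)
$F{\left(G,T \right)} = -4 + G$ ($F{\left(G,T \right)} = -4 + \left(\left(G + 1\right) - 1\right) = -4 + \left(\left(1 + G\right) - 1\right) = -4 + G$)
$Z{\left(c \right)} = 4$ ($Z{\left(c \right)} = - 2 \left(-4 + 1\right) - 2 = \left(-2\right) \left(-3\right) - 2 = 6 - 2 = 4$)
$\left(Z{\left(-76 \right)} + W{\left(A{\left(14,11 \right)} \right)}\right) - 22710 = \left(4 - \left(2 - 2 \cdot 11 \cdot 14\right)\right) - 22710 = \left(4 + \left(-2 + 2 \cdot 154\right)\right) - 22710 = \left(4 + \left(-2 + 308\right)\right) - 22710 = \left(4 + 306\right) - 22710 = 310 - 22710 = -22400$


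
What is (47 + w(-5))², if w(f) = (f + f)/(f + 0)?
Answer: 2401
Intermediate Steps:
w(f) = 2 (w(f) = (2*f)/f = 2)
(47 + w(-5))² = (47 + 2)² = 49² = 2401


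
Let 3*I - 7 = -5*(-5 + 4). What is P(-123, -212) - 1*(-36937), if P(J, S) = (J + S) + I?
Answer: 36606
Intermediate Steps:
I = 4 (I = 7/3 + (-5*(-5 + 4))/3 = 7/3 + (-5*(-1))/3 = 7/3 + (⅓)*5 = 7/3 + 5/3 = 4)
P(J, S) = 4 + J + S (P(J, S) = (J + S) + 4 = 4 + J + S)
P(-123, -212) - 1*(-36937) = (4 - 123 - 212) - 1*(-36937) = -331 + 36937 = 36606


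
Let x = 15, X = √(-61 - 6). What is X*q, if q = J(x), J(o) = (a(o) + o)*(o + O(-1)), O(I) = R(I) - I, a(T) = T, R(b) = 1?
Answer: 510*I*√67 ≈ 4174.5*I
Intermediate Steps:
X = I*√67 (X = √(-67) = I*√67 ≈ 8.1853*I)
O(I) = 1 - I
J(o) = 2*o*(2 + o) (J(o) = (o + o)*(o + (1 - 1*(-1))) = (2*o)*(o + (1 + 1)) = (2*o)*(o + 2) = (2*o)*(2 + o) = 2*o*(2 + o))
q = 510 (q = 2*15*(2 + 15) = 2*15*17 = 510)
X*q = (I*√67)*510 = 510*I*√67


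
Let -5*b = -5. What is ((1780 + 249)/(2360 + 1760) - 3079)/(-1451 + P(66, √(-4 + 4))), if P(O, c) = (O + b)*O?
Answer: -12683451/12240520 ≈ -1.0362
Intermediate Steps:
b = 1 (b = -⅕*(-5) = 1)
P(O, c) = O*(1 + O) (P(O, c) = (O + 1)*O = (1 + O)*O = O*(1 + O))
((1780 + 249)/(2360 + 1760) - 3079)/(-1451 + P(66, √(-4 + 4))) = ((1780 + 249)/(2360 + 1760) - 3079)/(-1451 + 66*(1 + 66)) = (2029/4120 - 3079)/(-1451 + 66*67) = (2029*(1/4120) - 3079)/(-1451 + 4422) = (2029/4120 - 3079)/2971 = -12683451/4120*1/2971 = -12683451/12240520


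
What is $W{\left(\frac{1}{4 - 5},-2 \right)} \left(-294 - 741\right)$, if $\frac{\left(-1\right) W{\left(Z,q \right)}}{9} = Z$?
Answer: $-9315$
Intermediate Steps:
$W{\left(Z,q \right)} = - 9 Z$
$W{\left(\frac{1}{4 - 5},-2 \right)} \left(-294 - 741\right) = - \frac{9}{4 - 5} \left(-294 - 741\right) = - \frac{9}{-1} \left(-1035\right) = \left(-9\right) \left(-1\right) \left(-1035\right) = 9 \left(-1035\right) = -9315$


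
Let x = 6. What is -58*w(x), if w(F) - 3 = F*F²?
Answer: -12702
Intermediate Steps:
w(F) = 3 + F³ (w(F) = 3 + F*F² = 3 + F³)
-58*w(x) = -58*(3 + 6³) = -58*(3 + 216) = -58*219 = -1*12702 = -12702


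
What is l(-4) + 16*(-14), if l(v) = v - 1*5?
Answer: -233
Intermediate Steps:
l(v) = -5 + v (l(v) = v - 5 = -5 + v)
l(-4) + 16*(-14) = (-5 - 4) + 16*(-14) = -9 - 224 = -233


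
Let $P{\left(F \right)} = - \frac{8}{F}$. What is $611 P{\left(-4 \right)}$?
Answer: $1222$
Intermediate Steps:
$611 P{\left(-4 \right)} = 611 \left(- \frac{8}{-4}\right) = 611 \left(\left(-8\right) \left(- \frac{1}{4}\right)\right) = 611 \cdot 2 = 1222$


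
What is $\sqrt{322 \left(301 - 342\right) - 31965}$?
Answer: $31 i \sqrt{47} \approx 212.53 i$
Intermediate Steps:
$\sqrt{322 \left(301 - 342\right) - 31965} = \sqrt{322 \left(-41\right) - 31965} = \sqrt{-13202 - 31965} = \sqrt{-45167} = 31 i \sqrt{47}$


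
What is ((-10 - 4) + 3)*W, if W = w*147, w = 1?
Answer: -1617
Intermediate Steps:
W = 147 (W = 1*147 = 147)
((-10 - 4) + 3)*W = ((-10 - 4) + 3)*147 = (-14 + 3)*147 = -11*147 = -1617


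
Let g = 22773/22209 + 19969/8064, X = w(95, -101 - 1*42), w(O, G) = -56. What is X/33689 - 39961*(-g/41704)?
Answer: 281285701741960891/83873371378148352 ≈ 3.3537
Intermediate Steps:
X = -56
g = 209044331/59697792 (g = 22773*(1/22209) + 19969*(1/8064) = 7591/7403 + 19969/8064 = 209044331/59697792 ≈ 3.5017)
X/33689 - 39961*(-g/41704) = -56/33689 - 39961/((-41704/209044331/59697792)) = -56*1/33689 - 39961/((-41704*59697792/209044331)) = -56/33689 - 39961/(-2489636717568/209044331) = -56/33689 - 39961*(-209044331/2489636717568) = -56/33689 + 8353620511091/2489636717568 = 281285701741960891/83873371378148352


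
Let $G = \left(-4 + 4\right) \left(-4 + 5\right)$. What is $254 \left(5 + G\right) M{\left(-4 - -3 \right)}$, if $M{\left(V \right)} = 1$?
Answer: $1270$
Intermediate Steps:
$G = 0$ ($G = 0 \cdot 1 = 0$)
$254 \left(5 + G\right) M{\left(-4 - -3 \right)} = 254 \left(5 + 0\right) 1 = 254 \cdot 5 \cdot 1 = 254 \cdot 5 = 1270$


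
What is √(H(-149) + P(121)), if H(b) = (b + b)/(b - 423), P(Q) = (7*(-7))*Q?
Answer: I*√484925870/286 ≈ 76.997*I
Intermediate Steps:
P(Q) = -49*Q
H(b) = 2*b/(-423 + b) (H(b) = (2*b)/(-423 + b) = 2*b/(-423 + b))
√(H(-149) + P(121)) = √(2*(-149)/(-423 - 149) - 49*121) = √(2*(-149)/(-572) - 5929) = √(2*(-149)*(-1/572) - 5929) = √(149/286 - 5929) = √(-1695545/286) = I*√484925870/286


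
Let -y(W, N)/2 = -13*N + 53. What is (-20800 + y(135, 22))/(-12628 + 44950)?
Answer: -3389/5387 ≈ -0.62911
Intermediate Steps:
y(W, N) = -106 + 26*N (y(W, N) = -2*(-13*N + 53) = -2*(53 - 13*N) = -106 + 26*N)
(-20800 + y(135, 22))/(-12628 + 44950) = (-20800 + (-106 + 26*22))/(-12628 + 44950) = (-20800 + (-106 + 572))/32322 = (-20800 + 466)*(1/32322) = -20334*1/32322 = -3389/5387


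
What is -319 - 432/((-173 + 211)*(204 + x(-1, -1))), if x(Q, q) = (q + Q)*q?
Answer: -624391/1957 ≈ -319.06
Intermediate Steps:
x(Q, q) = q*(Q + q) (x(Q, q) = (Q + q)*q = q*(Q + q))
-319 - 432/((-173 + 211)*(204 + x(-1, -1))) = -319 - 432/((-173 + 211)*(204 - (-1 - 1))) = -319 - 432/(38*(204 - 1*(-2))) = -319 - 432/(38*(204 + 2)) = -319 - 432/(38*206) = -319 - 432/7828 = -319 + (1/7828)*(-432) = -319 - 108/1957 = -624391/1957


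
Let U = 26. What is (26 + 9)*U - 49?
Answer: 861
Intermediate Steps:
(26 + 9)*U - 49 = (26 + 9)*26 - 49 = 35*26 - 49 = 910 - 49 = 861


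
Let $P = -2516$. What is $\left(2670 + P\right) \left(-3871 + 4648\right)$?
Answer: $119658$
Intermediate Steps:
$\left(2670 + P\right) \left(-3871 + 4648\right) = \left(2670 - 2516\right) \left(-3871 + 4648\right) = 154 \cdot 777 = 119658$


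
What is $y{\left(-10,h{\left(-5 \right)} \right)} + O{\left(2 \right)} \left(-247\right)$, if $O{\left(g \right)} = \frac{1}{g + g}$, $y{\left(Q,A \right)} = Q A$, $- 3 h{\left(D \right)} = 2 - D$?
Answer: $- \frac{461}{12} \approx -38.417$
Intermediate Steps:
$h{\left(D \right)} = - \frac{2}{3} + \frac{D}{3}$ ($h{\left(D \right)} = - \frac{2 - D}{3} = - \frac{2}{3} + \frac{D}{3}$)
$y{\left(Q,A \right)} = A Q$
$O{\left(g \right)} = \frac{1}{2 g}$
$y{\left(-10,h{\left(-5 \right)} \right)} + O{\left(2 \right)} \left(-247\right) = \left(- \frac{2}{3} + \frac{1}{3} \left(-5\right)\right) \left(-10\right) + \frac{1}{2 \cdot 2} \left(-247\right) = \left(- \frac{2}{3} - \frac{5}{3}\right) \left(-10\right) + \frac{1}{2} \cdot \frac{1}{2} \left(-247\right) = \left(- \frac{7}{3}\right) \left(-10\right) + \frac{1}{4} \left(-247\right) = \frac{70}{3} - \frac{247}{4} = - \frac{461}{12}$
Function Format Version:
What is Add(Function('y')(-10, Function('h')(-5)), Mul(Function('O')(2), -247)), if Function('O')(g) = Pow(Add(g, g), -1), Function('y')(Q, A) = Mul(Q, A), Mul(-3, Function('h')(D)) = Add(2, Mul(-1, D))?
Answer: Rational(-461, 12) ≈ -38.417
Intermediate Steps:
Function('h')(D) = Add(Rational(-2, 3), Mul(Rational(1, 3), D)) (Function('h')(D) = Mul(Rational(-1, 3), Add(2, Mul(-1, D))) = Add(Rational(-2, 3), Mul(Rational(1, 3), D)))
Function('y')(Q, A) = Mul(A, Q)
Function('O')(g) = Mul(Rational(1, 2), Pow(g, -1)) (Function('O')(g) = Pow(Mul(2, g), -1) = Mul(Rational(1, 2), Pow(g, -1)))
Add(Function('y')(-10, Function('h')(-5)), Mul(Function('O')(2), -247)) = Add(Mul(Add(Rational(-2, 3), Mul(Rational(1, 3), -5)), -10), Mul(Mul(Rational(1, 2), Pow(2, -1)), -247)) = Add(Mul(Add(Rational(-2, 3), Rational(-5, 3)), -10), Mul(Mul(Rational(1, 2), Rational(1, 2)), -247)) = Add(Mul(Rational(-7, 3), -10), Mul(Rational(1, 4), -247)) = Add(Rational(70, 3), Rational(-247, 4)) = Rational(-461, 12)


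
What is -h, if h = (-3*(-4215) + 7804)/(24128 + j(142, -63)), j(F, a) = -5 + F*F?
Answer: -20449/44287 ≈ -0.46174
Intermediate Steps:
j(F, a) = -5 + F**2
h = 20449/44287 (h = (-3*(-4215) + 7804)/(24128 + (-5 + 142**2)) = (12645 + 7804)/(24128 + (-5 + 20164)) = 20449/(24128 + 20159) = 20449/44287 ≈ 0.46174)
-h = -1*20449/44287 = -20449/44287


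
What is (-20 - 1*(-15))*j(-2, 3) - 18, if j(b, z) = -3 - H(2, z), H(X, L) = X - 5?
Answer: -18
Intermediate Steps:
H(X, L) = -5 + X
j(b, z) = 0 (j(b, z) = -3 - (-5 + 2) = -3 - 1*(-3) = -3 + 3 = 0)
(-20 - 1*(-15))*j(-2, 3) - 18 = (-20 - 1*(-15))*0 - 18 = (-20 + 15)*0 - 18 = -5*0 - 18 = 0 - 18 = -18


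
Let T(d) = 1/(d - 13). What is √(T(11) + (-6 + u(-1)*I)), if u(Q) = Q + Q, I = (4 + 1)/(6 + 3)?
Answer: I*√274/6 ≈ 2.7588*I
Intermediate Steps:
I = 5/9 ≈ 0.55556
u(Q) = 2*Q
T(d) = 1/(-13 + d)
√(T(11) + (-6 + u(-1)*I)) = √(1/(-13 + 11) + (-6 + (2*(-1))*(5/9))) = √(1/(-2) + (-6 - 2*5/9)) = √(-½ + (-6 - 10/9)) = √(-½ - 64/9) = √(-137/18) = I*√274/6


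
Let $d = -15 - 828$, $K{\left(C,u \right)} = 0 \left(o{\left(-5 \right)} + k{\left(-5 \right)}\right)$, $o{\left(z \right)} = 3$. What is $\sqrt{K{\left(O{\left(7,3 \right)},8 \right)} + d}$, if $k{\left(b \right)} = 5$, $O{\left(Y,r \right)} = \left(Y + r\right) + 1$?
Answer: $i \sqrt{843} \approx 29.034 i$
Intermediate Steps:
$O{\left(Y,r \right)} = 1 + Y + r$
$K{\left(C,u \right)} = 0$ ($K{\left(C,u \right)} = 0 \left(3 + 5\right) = 0 \cdot 8 = 0$)
$d = -843$ ($d = -15 - 828 = -843$)
$\sqrt{K{\left(O{\left(7,3 \right)},8 \right)} + d} = \sqrt{0 - 843} = \sqrt{-843} = i \sqrt{843}$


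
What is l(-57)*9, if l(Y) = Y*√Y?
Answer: -513*I*√57 ≈ -3873.1*I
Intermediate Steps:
l(Y) = Y^(3/2)
l(-57)*9 = (-57)^(3/2)*9 = -57*I*√57*9 = -513*I*√57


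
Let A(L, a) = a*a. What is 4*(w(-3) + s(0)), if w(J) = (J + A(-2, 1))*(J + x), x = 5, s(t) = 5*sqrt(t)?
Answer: -16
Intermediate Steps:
A(L, a) = a**2
w(J) = (1 + J)*(5 + J) (w(J) = (J + 1**2)*(J + 5) = (J + 1)*(5 + J) = (1 + J)*(5 + J))
4*(w(-3) + s(0)) = 4*((5 + (-3)**2 + 6*(-3)) + 5*sqrt(0)) = 4*((5 + 9 - 18) + 5*0) = 4*(-4 + 0) = 4*(-4) = -16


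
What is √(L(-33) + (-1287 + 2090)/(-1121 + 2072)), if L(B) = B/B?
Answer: √1668054/951 ≈ 1.3581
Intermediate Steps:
L(B) = 1
√(L(-33) + (-1287 + 2090)/(-1121 + 2072)) = √(1 + (-1287 + 2090)/(-1121 + 2072)) = √(1 + 803/951) = √(1754/951) = √1668054/951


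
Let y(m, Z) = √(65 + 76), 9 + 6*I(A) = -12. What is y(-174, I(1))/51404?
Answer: √141/51404 ≈ 0.00023100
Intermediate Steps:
I(A) = -7/2 (I(A) = -3/2 + (⅙)*(-12) = -3/2 - 2 = -7/2)
y(m, Z) = √141
y(-174, I(1))/51404 = √141/51404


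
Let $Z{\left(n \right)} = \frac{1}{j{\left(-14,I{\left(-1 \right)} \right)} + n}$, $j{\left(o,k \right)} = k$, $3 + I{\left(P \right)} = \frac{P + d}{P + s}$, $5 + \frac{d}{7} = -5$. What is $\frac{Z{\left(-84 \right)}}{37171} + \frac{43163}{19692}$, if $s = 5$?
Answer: $\frac{672248496019}{306695988108} \approx 2.1919$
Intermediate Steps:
$d = -70$ ($d = -35 + 7 \left(-5\right) = -35 - 35 = -70$)
$I{\left(P \right)} = -3 + \frac{-70 + P}{5 + P}$ ($I{\left(P \right)} = -3 + \frac{P - 70}{P + 5} = -3 + \frac{-70 + P}{5 + P}$)
$Z{\left(n \right)} = \frac{1}{- \frac{83}{4} + n}$ ($Z{\left(n \right)} = \frac{1}{\frac{-85 - -2}{5 - 1} + n} = \frac{1}{\frac{-85 + 2}{4} + n} = \frac{1}{\frac{1}{4} \left(-83\right) + n} = \frac{1}{- \frac{83}{4} + n}$)
$\frac{Z{\left(-84 \right)}}{37171} + \frac{43163}{19692} = \frac{4 \frac{1}{-83 + 4 \left(-84\right)}}{37171} + \frac{43163}{19692} = \frac{4}{-83 - 336} \cdot \frac{1}{37171} + 43163 \cdot \frac{1}{19692} = \frac{4}{-419} \cdot \frac{1}{37171} + \frac{43163}{19692} = 4 \left(- \frac{1}{419}\right) \frac{1}{37171} + \frac{43163}{19692} = \left(- \frac{4}{419}\right) \frac{1}{37171} + \frac{43163}{19692} = - \frac{4}{15574649} + \frac{43163}{19692} = \frac{672248496019}{306695988108}$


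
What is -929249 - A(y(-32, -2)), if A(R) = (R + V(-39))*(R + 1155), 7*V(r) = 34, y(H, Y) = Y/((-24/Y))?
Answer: -235535761/252 ≈ -9.3467e+5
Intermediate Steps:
y(H, Y) = -Y**2/24 (y(H, Y) = Y*(-Y/24) = -Y**2/24)
V(r) = 34/7 (V(r) = (1/7)*34 = 34/7)
A(R) = (1155 + R)*(34/7 + R) (A(R) = (R + 34/7)*(R + 1155) = (34/7 + R)*(1155 + R) = (1155 + R)*(34/7 + R))
-929249 - A(y(-32, -2)) = -929249 - (5610 + (-1/24*(-2)**2)**2 + 8119*(-1/24*(-2)**2)/7) = -929249 - (5610 + (-1/24*4)**2 + 8119*(-1/24*4)/7) = -929249 - (5610 + (-1/6)**2 + (8119/7)*(-1/6)) = -929249 - (5610 + 1/36 - 8119/42) = -929249 - 1*1365013/252 = -929249 - 1365013/252 = -235535761/252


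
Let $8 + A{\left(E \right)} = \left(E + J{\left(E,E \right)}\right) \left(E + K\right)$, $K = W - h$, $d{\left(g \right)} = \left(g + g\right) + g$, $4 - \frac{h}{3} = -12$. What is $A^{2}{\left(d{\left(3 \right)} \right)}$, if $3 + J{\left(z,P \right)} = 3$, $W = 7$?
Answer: $87616$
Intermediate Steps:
$J{\left(z,P \right)} = 0$ ($J{\left(z,P \right)} = -3 + 3 = 0$)
$h = 48$ ($h = 12 - -36 = 12 + 36 = 48$)
$d{\left(g \right)} = 3 g$ ($d{\left(g \right)} = 2 g + g = 3 g$)
$K = -41$ ($K = 7 - 48 = -41$)
$A{\left(E \right)} = -8 + E \left(-41 + E\right)$ ($A{\left(E \right)} = -8 + \left(E + 0\right) \left(E - 41\right) = -8 + E \left(-41 + E\right)$)
$A^{2}{\left(d{\left(3 \right)} \right)} = \left(-8 + \left(3 \cdot 3\right)^{2} - 41 \cdot 3 \cdot 3\right)^{2} = \left(-8 + 9^{2} - 369\right)^{2} = \left(-8 + 81 - 369\right)^{2} = \left(-296\right)^{2} = 87616$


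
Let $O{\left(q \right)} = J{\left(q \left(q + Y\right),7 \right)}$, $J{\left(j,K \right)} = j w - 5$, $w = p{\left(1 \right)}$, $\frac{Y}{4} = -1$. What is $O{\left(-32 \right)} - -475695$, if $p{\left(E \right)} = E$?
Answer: $476842$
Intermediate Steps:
$Y = -4$ ($Y = 4 \left(-1\right) = -4$)
$w = 1$
$J{\left(j,K \right)} = -5 + j$ ($J{\left(j,K \right)} = j 1 - 5 = j - 5 = -5 + j$)
$O{\left(q \right)} = -5 + q \left(-4 + q\right)$ ($O{\left(q \right)} = -5 + q \left(q - 4\right) = -5 + q \left(-4 + q\right)$)
$O{\left(-32 \right)} - -475695 = \left(-5 - 32 \left(-4 - 32\right)\right) - -475695 = \left(-5 - -1152\right) + 475695 = \left(-5 + 1152\right) + 475695 = 1147 + 475695 = 476842$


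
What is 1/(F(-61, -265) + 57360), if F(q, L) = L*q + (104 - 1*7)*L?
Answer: 1/47820 ≈ 2.0912e-5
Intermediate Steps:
F(q, L) = 97*L + L*q (F(q, L) = L*q + (104 - 7)*L = L*q + 97*L = 97*L + L*q)
1/(F(-61, -265) + 57360) = 1/(-265*(97 - 61) + 57360) = 1/(-265*36 + 57360) = 1/(-9540 + 57360) = 1/47820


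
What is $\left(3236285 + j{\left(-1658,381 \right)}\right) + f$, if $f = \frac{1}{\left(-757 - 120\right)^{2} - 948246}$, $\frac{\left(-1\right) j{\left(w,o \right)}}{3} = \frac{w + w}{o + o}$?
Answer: $\frac{73618851839674}{22747859} \approx 3.2363 \cdot 10^{6}$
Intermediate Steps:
$j{\left(w,o \right)} = - \frac{3 w}{o}$ ($j{\left(w,o \right)} = - 3 \frac{w + w}{o + o} = - 3 \frac{2 w}{2 o} = - 3 \cdot 2 w \frac{1}{2 o} = - 3 \frac{w}{o} = - \frac{3 w}{o}$)
$f = - \frac{1}{179117}$ ($f = \frac{1}{\left(-877\right)^{2} - 948246} = \frac{1}{769129 - 948246} = \frac{1}{-179117} = - \frac{1}{179117} \approx -5.5829 \cdot 10^{-6}$)
$\left(3236285 + j{\left(-1658,381 \right)}\right) + f = \left(3236285 - - \frac{4974}{381}\right) - \frac{1}{179117} = \left(3236285 - \left(-4974\right) \frac{1}{381}\right) - \frac{1}{179117} = \left(3236285 + \frac{1658}{127}\right) - \frac{1}{179117} = \frac{411009853}{127} - \frac{1}{179117} = \frac{73618851839674}{22747859}$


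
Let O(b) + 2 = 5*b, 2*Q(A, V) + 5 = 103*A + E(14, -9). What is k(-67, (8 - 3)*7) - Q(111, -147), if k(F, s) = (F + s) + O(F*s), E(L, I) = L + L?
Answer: -17487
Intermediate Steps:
E(L, I) = 2*L
Q(A, V) = 23/2 + 103*A/2 (Q(A, V) = -5/2 + (103*A + 2*14)/2 = -5/2 + (103*A + 28)/2 = -5/2 + (28 + 103*A)/2 = -5/2 + (14 + 103*A/2) = 23/2 + 103*A/2)
O(b) = -2 + 5*b
k(F, s) = -2 + F + s + 5*F*s (k(F, s) = (F + s) + (-2 + 5*(F*s)) = (F + s) + (-2 + 5*F*s) = -2 + F + s + 5*F*s)
k(-67, (8 - 3)*7) - Q(111, -147) = (-2 - 67 + (8 - 3)*7 + 5*(-67)*((8 - 3)*7)) - (23/2 + (103/2)*111) = (-2 - 67 + 5*7 + 5*(-67)*(5*7)) - (23/2 + 11433/2) = (-2 - 67 + 35 + 5*(-67)*35) - 1*5728 = (-2 - 67 + 35 - 11725) - 5728 = -11759 - 5728 = -17487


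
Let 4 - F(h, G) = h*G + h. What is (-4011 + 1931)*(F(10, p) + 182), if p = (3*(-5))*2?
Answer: -990080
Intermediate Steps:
p = -30 (p = -15*2 = -30)
F(h, G) = 4 - h - G*h (F(h, G) = 4 - (h*G + h) = 4 - (G*h + h) = 4 - (h + G*h) = 4 + (-h - G*h) = 4 - h - G*h)
(-4011 + 1931)*(F(10, p) + 182) = (-4011 + 1931)*((4 - 1*10 - 1*(-30)*10) + 182) = -2080*((4 - 10 + 300) + 182) = -2080*(294 + 182) = -2080*476 = -990080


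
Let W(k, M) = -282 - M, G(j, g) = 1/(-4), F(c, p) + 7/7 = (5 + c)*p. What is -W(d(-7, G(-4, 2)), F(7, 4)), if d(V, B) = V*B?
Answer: 329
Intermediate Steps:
F(c, p) = -1 + p*(5 + c) (F(c, p) = -1 + (5 + c)*p = -1 + p*(5 + c))
G(j, g) = -¼
d(V, B) = B*V
-W(d(-7, G(-4, 2)), F(7, 4)) = -(-282 - (-1 + 5*4 + 7*4)) = -(-282 - (-1 + 20 + 28)) = -(-282 - 1*47) = -(-282 - 47) = -1*(-329) = 329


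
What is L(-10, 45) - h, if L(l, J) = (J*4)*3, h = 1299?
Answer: -759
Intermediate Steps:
L(l, J) = 12*J (L(l, J) = (4*J)*3 = 12*J)
L(-10, 45) - h = 12*45 - 1*1299 = 540 - 1299 = -759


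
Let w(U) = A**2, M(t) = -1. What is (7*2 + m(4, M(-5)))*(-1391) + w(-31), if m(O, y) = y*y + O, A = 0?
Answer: -26429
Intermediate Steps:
w(U) = 0 (w(U) = 0**2 = 0)
m(O, y) = O + y**2 (m(O, y) = y**2 + O = O + y**2)
(7*2 + m(4, M(-5)))*(-1391) + w(-31) = (7*2 + (4 + (-1)**2))*(-1391) + 0 = (14 + (4 + 1))*(-1391) + 0 = (14 + 5)*(-1391) + 0 = 19*(-1391) + 0 = -26429 + 0 = -26429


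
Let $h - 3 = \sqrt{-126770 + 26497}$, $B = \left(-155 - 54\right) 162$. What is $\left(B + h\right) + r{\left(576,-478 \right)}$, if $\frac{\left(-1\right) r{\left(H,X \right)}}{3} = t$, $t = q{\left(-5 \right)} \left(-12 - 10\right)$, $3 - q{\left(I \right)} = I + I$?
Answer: $-32997 + i \sqrt{100273} \approx -32997.0 + 316.66 i$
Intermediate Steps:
$q{\left(I \right)} = 3 - 2 I$ ($q{\left(I \right)} = 3 - \left(I + I\right) = 3 - 2 I$)
$B = -33858$ ($B = \left(-209\right) 162 = -33858$)
$t = -286$ ($t = \left(3 - -10\right) \left(-12 - 10\right) = \left(3 + 10\right) \left(-22\right) = 13 \left(-22\right) = -286$)
$h = 3 + i \sqrt{100273}$ ($h = 3 + \sqrt{-126770 + 26497} = 3 + \sqrt{-100273} = 3 + i \sqrt{100273} \approx 3.0 + 316.66 i$)
$r{\left(H,X \right)} = 858$ ($r{\left(H,X \right)} = \left(-3\right) \left(-286\right) = 858$)
$\left(B + h\right) + r{\left(576,-478 \right)} = \left(-33858 + \left(3 + i \sqrt{100273}\right)\right) + 858 = \left(-33855 + i \sqrt{100273}\right) + 858 = -32997 + i \sqrt{100273}$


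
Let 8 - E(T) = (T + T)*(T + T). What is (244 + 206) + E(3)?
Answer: 422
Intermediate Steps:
E(T) = 8 - 4*T**2 (E(T) = 8 - (T + T)*(T + T) = 8 - 2*T*2*T = 8 - 4*T**2)
(244 + 206) + E(3) = (244 + 206) + (8 - 4*3**2) = 450 + (8 - 4*9) = 450 + (8 - 36) = 450 - 28 = 422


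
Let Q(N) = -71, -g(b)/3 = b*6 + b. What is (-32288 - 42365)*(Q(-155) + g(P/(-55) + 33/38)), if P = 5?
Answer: 2725058459/418 ≈ 6.5193e+6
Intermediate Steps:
g(b) = -21*b (g(b) = -3*(b*6 + b) = -3*(6*b + b) = -21*b)
(-32288 - 42365)*(Q(-155) + g(P/(-55) + 33/38)) = (-32288 - 42365)*(-71 - 21*(5/(-55) + 33/38)) = -74653*(-71 - 21*(5*(-1/55) + 33*(1/38))) = -74653*(-71 - 21*(-1/11 + 33/38)) = -74653*(-71 - 21*325/418) = -74653*(-71 - 6825/418) = -74653*(-36503/418) = 2725058459/418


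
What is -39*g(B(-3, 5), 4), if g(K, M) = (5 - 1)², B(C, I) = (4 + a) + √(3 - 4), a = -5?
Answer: -624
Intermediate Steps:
B(C, I) = -1 + I (B(C, I) = (4 - 5) + √(3 - 4) = -1 + √(-1) = -1 + I)
g(K, M) = 16 (g(K, M) = 4² = 16)
-39*g(B(-3, 5), 4) = -39*16 = -624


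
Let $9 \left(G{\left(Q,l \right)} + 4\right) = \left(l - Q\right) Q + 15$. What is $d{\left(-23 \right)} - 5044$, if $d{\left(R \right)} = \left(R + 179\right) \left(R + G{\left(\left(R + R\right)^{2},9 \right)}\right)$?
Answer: $- \frac{231864412}{3} \approx -7.7288 \cdot 10^{7}$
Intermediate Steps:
$G{\left(Q,l \right)} = - \frac{7}{3} + \frac{Q \left(l - Q\right)}{9}$ ($G{\left(Q,l \right)} = -4 + \frac{\left(l - Q\right) Q + 15}{9} = -4 + \frac{Q \left(l - Q\right) + 15}{9} = -4 + \frac{15 + Q \left(l - Q\right)}{9} = -4 + \left(\frac{5}{3} + \frac{Q \left(l - Q\right)}{9}\right) = - \frac{7}{3} + \frac{Q \left(l - Q\right)}{9}$)
$d{\left(R \right)} = \left(179 + R\right) \left(- \frac{7}{3} + R + 4 R^{2} - \frac{16 R^{4}}{9}\right)$ ($d{\left(R \right)} = \left(R + 179\right) \left(R - \left(\frac{7}{3} + \frac{\left(R + R\right)^{4}}{9} - \frac{1}{9} \left(R + R\right)^{2} \cdot 9\right)\right) = \left(179 + R\right) \left(R - \left(\frac{7}{3} + \frac{16 R^{4}}{9} - \frac{1}{9} \left(2 R\right)^{2} \cdot 9\right)\right) = \left(179 + R\right) \left(R - \left(\frac{7}{3} + \frac{16 R^{4}}{9} - \frac{1}{9} \cdot 4 R^{2} \cdot 9\right)\right) = \left(179 + R\right) \left(R - \left(\frac{7}{3} - 4 R^{2} + \frac{1}{9} \cdot 16 R^{4}\right)\right) = \left(179 + R\right) \left(R - \left(\frac{7}{3} - 4 R^{2} + \frac{16 R^{4}}{9}\right)\right) = \left(179 + R\right) \left(- \frac{7}{3} + R + 4 R^{2} - \frac{16 R^{4}}{9}\right)$)
$d{\left(-23 \right)} - 5044 = \left(- \frac{1253}{3} + 4 \left(-23\right)^{3} + 717 \left(-23\right)^{2} - \frac{2864 \left(-23\right)^{4}}{9} - \frac{16 \left(-23\right)^{5}}{9} + \frac{530}{3} \left(-23\right)\right) - 5044 = \left(- \frac{1253}{3} + 4 \left(-12167\right) + 717 \cdot 529 - \frac{801464624}{9} - - \frac{102981488}{9} - \frac{12190}{3}\right) - 5044 = \left(- \frac{1253}{3} - 48668 + 379293 - \frac{801464624}{9} + \frac{102981488}{9} - \frac{12190}{3}\right) - 5044 = - \frac{231849280}{3} - 5044 = - \frac{231864412}{3}$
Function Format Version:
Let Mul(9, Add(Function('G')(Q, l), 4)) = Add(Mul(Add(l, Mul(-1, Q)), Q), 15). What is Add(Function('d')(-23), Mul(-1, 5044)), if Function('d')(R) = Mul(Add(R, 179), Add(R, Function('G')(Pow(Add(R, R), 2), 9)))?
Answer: Rational(-231864412, 3) ≈ -7.7288e+7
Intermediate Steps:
Function('G')(Q, l) = Add(Rational(-7, 3), Mul(Rational(1, 9), Q, Add(l, Mul(-1, Q)))) (Function('G')(Q, l) = Add(-4, Mul(Rational(1, 9), Add(Mul(Add(l, Mul(-1, Q)), Q), 15))) = Add(-4, Mul(Rational(1, 9), Add(Mul(Q, Add(l, Mul(-1, Q))), 15))) = Add(-4, Mul(Rational(1, 9), Add(15, Mul(Q, Add(l, Mul(-1, Q)))))) = Add(-4, Add(Rational(5, 3), Mul(Rational(1, 9), Q, Add(l, Mul(-1, Q))))) = Add(Rational(-7, 3), Mul(Rational(1, 9), Q, Add(l, Mul(-1, Q)))))
Function('d')(R) = Mul(Add(179, R), Add(Rational(-7, 3), R, Mul(4, Pow(R, 2)), Mul(Rational(-16, 9), Pow(R, 4)))) (Function('d')(R) = Mul(Add(R, 179), Add(R, Add(Rational(-7, 3), Mul(Rational(-1, 9), Pow(Pow(Add(R, R), 2), 2)), Mul(Rational(1, 9), Pow(Add(R, R), 2), 9)))) = Mul(Add(179, R), Add(R, Add(Rational(-7, 3), Mul(Rational(-1, 9), Pow(Pow(Mul(2, R), 2), 2)), Mul(Rational(1, 9), Pow(Mul(2, R), 2), 9)))) = Mul(Add(179, R), Add(R, Add(Rational(-7, 3), Mul(Rational(-1, 9), Pow(Mul(4, Pow(R, 2)), 2)), Mul(Rational(1, 9), Mul(4, Pow(R, 2)), 9)))) = Mul(Add(179, R), Add(R, Add(Rational(-7, 3), Mul(Rational(-1, 9), Mul(16, Pow(R, 4))), Mul(4, Pow(R, 2))))) = Mul(Add(179, R), Add(R, Add(Rational(-7, 3), Mul(Rational(-16, 9), Pow(R, 4)), Mul(4, Pow(R, 2))))) = Mul(Add(179, R), Add(R, Add(Rational(-7, 3), Mul(4, Pow(R, 2)), Mul(Rational(-16, 9), Pow(R, 4))))) = Mul(Add(179, R), Add(Rational(-7, 3), R, Mul(4, Pow(R, 2)), Mul(Rational(-16, 9), Pow(R, 4)))))
Add(Function('d')(-23), Mul(-1, 5044)) = Add(Add(Rational(-1253, 3), Mul(4, Pow(-23, 3)), Mul(717, Pow(-23, 2)), Mul(Rational(-2864, 9), Pow(-23, 4)), Mul(Rational(-16, 9), Pow(-23, 5)), Mul(Rational(530, 3), -23)), Mul(-1, 5044)) = Add(Add(Rational(-1253, 3), Mul(4, -12167), Mul(717, 529), Mul(Rational(-2864, 9), 279841), Mul(Rational(-16, 9), -6436343), Rational(-12190, 3)), -5044) = Add(Add(Rational(-1253, 3), -48668, 379293, Rational(-801464624, 9), Rational(102981488, 9), Rational(-12190, 3)), -5044) = Add(Rational(-231849280, 3), -5044) = Rational(-231864412, 3)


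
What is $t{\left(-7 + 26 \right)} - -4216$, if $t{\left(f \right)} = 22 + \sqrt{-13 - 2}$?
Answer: $4238 + i \sqrt{15} \approx 4238.0 + 3.873 i$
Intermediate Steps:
$t{\left(f \right)} = 22 + i \sqrt{15}$ ($t{\left(f \right)} = 22 + \sqrt{-15} = 22 + i \sqrt{15}$)
$t{\left(-7 + 26 \right)} - -4216 = \left(22 + i \sqrt{15}\right) - -4216 = \left(22 + i \sqrt{15}\right) + 4216 = 4238 + i \sqrt{15}$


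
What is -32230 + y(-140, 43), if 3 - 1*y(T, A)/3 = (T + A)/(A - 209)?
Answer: -5348977/166 ≈ -32223.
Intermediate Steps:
y(T, A) = 9 - 3*(A + T)/(-209 + A) (y(T, A) = 9 - 3*(T + A)/(A - 209) = 9 - 3*(A + T)/(-209 + A))
-32230 + y(-140, 43) = -32230 + 3*(-627 - 1*(-140) + 2*43)/(-209 + 43) = -32230 + 3*(-627 + 140 + 86)/(-166) = -32230 + 3*(-1/166)*(-401) = -32230 + 1203/166 = -5348977/166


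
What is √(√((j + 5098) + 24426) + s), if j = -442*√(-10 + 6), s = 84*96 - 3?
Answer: √(8061 + 2*√(7381 - 221*I)) ≈ 90.735 - 0.014*I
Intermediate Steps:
s = 8061 (s = 8064 - 3 = 8061)
j = -884*I ≈ -884.0*I
√(√((j + 5098) + 24426) + s) = √(√((-884*I + 5098) + 24426) + 8061) = √(√((5098 - 884*I) + 24426) + 8061) = √(√(29524 - 884*I) + 8061) = √(8061 + √(29524 - 884*I))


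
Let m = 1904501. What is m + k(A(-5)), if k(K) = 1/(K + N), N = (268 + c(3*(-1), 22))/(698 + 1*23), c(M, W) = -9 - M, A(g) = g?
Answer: 6366746122/3343 ≈ 1.9045e+6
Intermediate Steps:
N = 262/721 (N = (268 + (-9 - 3*(-1)))/(698 + 1*23) = (268 + (-9 - 1*(-3)))/(698 + 23) = (268 + (-9 + 3))/721 = (268 - 6)*(1/721) = 262*(1/721) = 262/721 ≈ 0.36338)
k(K) = 1/(262/721 + K) (k(K) = 1/(K + 262/721) = 1/(262/721 + K))
m + k(A(-5)) = 1904501 + 721/(262 + 721*(-5)) = 1904501 + 721/(262 - 3605) = 1904501 + 721/(-3343) = 1904501 + 721*(-1/3343) = 1904501 - 721/3343 = 6366746122/3343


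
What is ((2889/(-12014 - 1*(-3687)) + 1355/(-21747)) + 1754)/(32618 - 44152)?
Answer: -14434225439/94939116393 ≈ -0.15204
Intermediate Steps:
((2889/(-12014 - 1*(-3687)) + 1355/(-21747)) + 1754)/(32618 - 44152) = ((2889/(-12014 + 3687) + 1355*(-1/21747)) + 1754)/(-11534) = ((2889/(-8327) - 1355/21747) + 1754)*(-1/11534) = ((2889*(-1/8327) - 1355/21747) + 1754)*(-1/11534) = ((-2889/8327 - 1355/21747) + 1754)*(-1/11534) = (-6737288/16462479 + 1754)*(-1/11534) = (28868450878/16462479)*(-1/11534) = -14434225439/94939116393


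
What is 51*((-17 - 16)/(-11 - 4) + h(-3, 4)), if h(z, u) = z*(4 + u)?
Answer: -5559/5 ≈ -1111.8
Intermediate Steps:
51*((-17 - 16)/(-11 - 4) + h(-3, 4)) = 51*((-17 - 16)/(-11 - 4) - 3*(4 + 4)) = 51*(-33/(-15) - 3*8) = 51*(-33*(-1/15) - 24) = 51*(11/5 - 24) = 51*(-109/5) = -5559/5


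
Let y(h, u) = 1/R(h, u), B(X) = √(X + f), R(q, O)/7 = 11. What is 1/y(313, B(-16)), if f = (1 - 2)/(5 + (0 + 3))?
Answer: 77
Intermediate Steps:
R(q, O) = 77 (R(q, O) = 7*11 = 77)
f = -⅛ (f = -1/(5 + 3) = -1/8 = -1*⅛ = -⅛ ≈ -0.12500)
B(X) = √(-⅛ + X) (B(X) = √(X - ⅛) = √(-⅛ + X))
y(h, u) = 1/77
1/y(313, B(-16)) = 1/(1/77) = 77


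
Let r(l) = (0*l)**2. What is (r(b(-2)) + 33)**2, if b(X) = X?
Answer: 1089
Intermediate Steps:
r(l) = 0 (r(l) = 0**2 = 0)
(r(b(-2)) + 33)**2 = (0 + 33)**2 = 33**2 = 1089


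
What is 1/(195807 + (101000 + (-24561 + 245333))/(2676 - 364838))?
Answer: 181081/35456766481 ≈ 5.1071e-6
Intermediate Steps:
1/(195807 + (101000 + (-24561 + 245333))/(2676 - 364838)) = 1/(195807 + (101000 + 220772)/(-362162)) = 1/(195807 + 321772*(-1/362162)) = 1/(195807 - 160886/181081) = 1/(35456766481/181081) = 181081/35456766481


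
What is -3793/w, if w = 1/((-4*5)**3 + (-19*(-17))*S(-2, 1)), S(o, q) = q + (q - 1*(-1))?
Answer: 26668583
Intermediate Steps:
S(o, q) = 1 + 2*q (S(o, q) = q + (q + 1) = q + (1 + q) = 1 + 2*q)
w = -1/7031 (w = 1/((-4*5)**3 + (-19*(-17))*(1 + 2*1)) = 1/((-20)**3 + 323*(1 + 2)) = 1/(-8000 + 323*3) = 1/(-8000 + 969) = 1/(-7031) = -1/7031 ≈ -0.00014223)
-3793/w = -3793/(-1/7031) = -3793*(-7031) = -1*(-26668583) = 26668583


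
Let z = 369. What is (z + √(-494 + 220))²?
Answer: (369 + I*√274)² ≈ 1.3589e+5 + 12216.0*I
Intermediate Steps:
(z + √(-494 + 220))² = (369 + √(-494 + 220))² = (369 + √(-274))² = (369 + I*√274)²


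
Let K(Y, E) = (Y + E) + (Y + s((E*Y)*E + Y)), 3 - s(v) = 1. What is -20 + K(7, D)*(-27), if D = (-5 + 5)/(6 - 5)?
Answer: -452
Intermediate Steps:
s(v) = 2 (s(v) = 3 - 1*1 = 3 - 1 = 2)
D = 0 (D = 0/1 = 0*1 = 0)
K(Y, E) = 2 + E + 2*Y (K(Y, E) = (Y + E) + (Y + 2) = (E + Y) + (2 + Y) = 2 + E + 2*Y)
-20 + K(7, D)*(-27) = -20 + (2 + 0 + 2*7)*(-27) = -20 + (2 + 0 + 14)*(-27) = -20 + 16*(-27) = -20 - 432 = -452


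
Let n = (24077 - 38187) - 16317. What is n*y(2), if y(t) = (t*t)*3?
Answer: -365124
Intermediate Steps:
n = -30427 (n = -14110 - 16317 = -30427)
y(t) = 3*t² (y(t) = t²*3 = 3*t²)
n*y(2) = -91281*2² = -91281*4 = -30427*12 = -365124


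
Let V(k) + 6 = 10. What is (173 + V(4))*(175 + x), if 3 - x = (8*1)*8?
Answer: 20178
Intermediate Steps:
V(k) = 4 (V(k) = -6 + 10 = 4)
x = -61 (x = 3 - 8*1*8 = 3 - 8*8 = 3 - 1*64 = 3 - 64 = -61)
(173 + V(4))*(175 + x) = (173 + 4)*(175 - 61) = 177*114 = 20178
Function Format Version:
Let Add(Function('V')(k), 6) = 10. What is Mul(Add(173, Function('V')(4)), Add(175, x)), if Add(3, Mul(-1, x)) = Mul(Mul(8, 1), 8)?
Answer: 20178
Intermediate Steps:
Function('V')(k) = 4 (Function('V')(k) = Add(-6, 10) = 4)
x = -61 (x = Add(3, Mul(-1, Mul(Mul(8, 1), 8))) = Add(3, Mul(-1, Mul(8, 8))) = Add(3, Mul(-1, 64)) = Add(3, -64) = -61)
Mul(Add(173, Function('V')(4)), Add(175, x)) = Mul(Add(173, 4), Add(175, -61)) = Mul(177, 114) = 20178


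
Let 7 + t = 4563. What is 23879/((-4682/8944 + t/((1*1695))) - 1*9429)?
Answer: -181003775160/71455790723 ≈ -2.5331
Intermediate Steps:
t = 4556 (t = -7 + 4563 = 4556)
23879/((-4682/8944 + t/((1*1695))) - 1*9429) = 23879/((-4682/8944 + 4556/((1*1695))) - 1*9429) = 23879/((-4682*1/8944 + 4556/1695) - 9429) = 23879/((-2341/4472 + 4556*(1/1695)) - 9429) = 23879/((-2341/4472 + 4556/1695) - 9429) = 23879/(16406437/7580040 - 9429) = 23879/(-71455790723/7580040) = 23879*(-7580040/71455790723) = -181003775160/71455790723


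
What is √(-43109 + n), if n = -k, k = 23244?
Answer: I*√66353 ≈ 257.59*I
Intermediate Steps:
n = -23244 (n = -1*23244 = -23244)
√(-43109 + n) = √(-43109 - 23244) = √(-66353) = I*√66353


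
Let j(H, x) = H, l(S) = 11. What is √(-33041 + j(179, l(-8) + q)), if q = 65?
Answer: I*√32862 ≈ 181.28*I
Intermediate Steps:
√(-33041 + j(179, l(-8) + q)) = √(-33041 + 179) = √(-32862) = I*√32862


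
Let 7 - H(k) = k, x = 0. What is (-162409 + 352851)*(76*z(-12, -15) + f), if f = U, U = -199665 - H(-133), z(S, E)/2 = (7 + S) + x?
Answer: -38195999730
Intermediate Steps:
H(k) = 7 - k
z(S, E) = 14 + 2*S (z(S, E) = 2*((7 + S) + 0) = 2*(7 + S) = 14 + 2*S)
U = -199805 (U = -199665 - (7 - 1*(-133)) = -199665 - (7 + 133) = -199665 - 1*140 = -199665 - 140 = -199805)
f = -199805
(-162409 + 352851)*(76*z(-12, -15) + f) = (-162409 + 352851)*(76*(14 + 2*(-12)) - 199805) = 190442*(76*(14 - 24) - 199805) = 190442*(76*(-10) - 199805) = 190442*(-760 - 199805) = 190442*(-200565) = -38195999730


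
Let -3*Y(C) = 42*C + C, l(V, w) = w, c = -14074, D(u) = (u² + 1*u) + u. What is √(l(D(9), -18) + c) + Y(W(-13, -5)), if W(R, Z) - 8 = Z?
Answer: -43 + 2*I*√3523 ≈ -43.0 + 118.71*I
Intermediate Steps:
W(R, Z) = 8 + Z
D(u) = u² + 2*u (D(u) = (u² + u) + u = (u + u²) + u = u² + 2*u)
Y(C) = -43*C/3 (Y(C) = -(42*C + C)/3 = -43*C/3)
√(l(D(9), -18) + c) + Y(W(-13, -5)) = √(-18 - 14074) - 43*(8 - 5)/3 = √(-14092) - 43/3*3 = 2*I*√3523 - 43 = -43 + 2*I*√3523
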